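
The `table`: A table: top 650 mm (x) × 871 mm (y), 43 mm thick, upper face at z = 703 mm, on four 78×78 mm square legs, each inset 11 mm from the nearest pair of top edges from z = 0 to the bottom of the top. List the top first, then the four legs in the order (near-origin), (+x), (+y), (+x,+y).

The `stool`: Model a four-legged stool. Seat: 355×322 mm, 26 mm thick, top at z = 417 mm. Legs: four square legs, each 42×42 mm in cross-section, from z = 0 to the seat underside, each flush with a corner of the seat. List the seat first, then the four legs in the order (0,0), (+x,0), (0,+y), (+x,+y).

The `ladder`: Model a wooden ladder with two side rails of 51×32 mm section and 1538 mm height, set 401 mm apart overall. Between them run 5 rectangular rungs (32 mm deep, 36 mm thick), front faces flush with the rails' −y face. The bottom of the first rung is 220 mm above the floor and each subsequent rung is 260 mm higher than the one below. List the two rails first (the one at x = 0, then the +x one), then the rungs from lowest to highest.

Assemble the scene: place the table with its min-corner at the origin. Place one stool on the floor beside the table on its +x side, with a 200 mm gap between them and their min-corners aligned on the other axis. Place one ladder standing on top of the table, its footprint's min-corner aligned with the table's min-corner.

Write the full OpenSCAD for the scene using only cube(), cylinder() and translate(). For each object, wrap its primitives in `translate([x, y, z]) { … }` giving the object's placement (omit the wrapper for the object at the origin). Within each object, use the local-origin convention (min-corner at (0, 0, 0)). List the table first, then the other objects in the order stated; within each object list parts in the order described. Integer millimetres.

translate([0, 0, 660]) cube([650, 871, 43]);
translate([11, 11, 0]) cube([78, 78, 660]);
translate([561, 11, 0]) cube([78, 78, 660]);
translate([11, 782, 0]) cube([78, 78, 660]);
translate([561, 782, 0]) cube([78, 78, 660]);
translate([850, 0, 0]) {
  translate([0, 0, 391]) cube([355, 322, 26]);
  cube([42, 42, 391]);
  translate([313, 0, 0]) cube([42, 42, 391]);
  translate([0, 280, 0]) cube([42, 42, 391]);
  translate([313, 280, 0]) cube([42, 42, 391]);
}
translate([0, 0, 703]) {
  cube([51, 32, 1538]);
  translate([350, 0, 0]) cube([51, 32, 1538]);
  translate([51, 0, 220]) cube([299, 32, 36]);
  translate([51, 0, 480]) cube([299, 32, 36]);
  translate([51, 0, 740]) cube([299, 32, 36]);
  translate([51, 0, 1000]) cube([299, 32, 36]);
  translate([51, 0, 1260]) cube([299, 32, 36]);
}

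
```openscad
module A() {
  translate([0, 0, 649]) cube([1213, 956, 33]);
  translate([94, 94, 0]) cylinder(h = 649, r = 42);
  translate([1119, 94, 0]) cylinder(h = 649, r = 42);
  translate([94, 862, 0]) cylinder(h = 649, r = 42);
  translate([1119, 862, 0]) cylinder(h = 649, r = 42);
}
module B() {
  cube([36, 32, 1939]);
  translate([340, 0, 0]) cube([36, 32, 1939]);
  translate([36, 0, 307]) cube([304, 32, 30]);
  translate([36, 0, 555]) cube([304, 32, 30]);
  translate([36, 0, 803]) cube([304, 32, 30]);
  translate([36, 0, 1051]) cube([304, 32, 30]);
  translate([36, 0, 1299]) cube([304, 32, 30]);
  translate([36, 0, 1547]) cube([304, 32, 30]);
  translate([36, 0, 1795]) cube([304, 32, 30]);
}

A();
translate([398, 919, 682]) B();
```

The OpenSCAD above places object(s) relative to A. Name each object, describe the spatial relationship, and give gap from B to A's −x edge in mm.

The ladder's min-x is at 398; the table's min-x is 0; gap = 398 mm.

A is a table. B is a ladder. The ladder is on top of the table. The gap from the ladder to the table's −x edge is 398 mm.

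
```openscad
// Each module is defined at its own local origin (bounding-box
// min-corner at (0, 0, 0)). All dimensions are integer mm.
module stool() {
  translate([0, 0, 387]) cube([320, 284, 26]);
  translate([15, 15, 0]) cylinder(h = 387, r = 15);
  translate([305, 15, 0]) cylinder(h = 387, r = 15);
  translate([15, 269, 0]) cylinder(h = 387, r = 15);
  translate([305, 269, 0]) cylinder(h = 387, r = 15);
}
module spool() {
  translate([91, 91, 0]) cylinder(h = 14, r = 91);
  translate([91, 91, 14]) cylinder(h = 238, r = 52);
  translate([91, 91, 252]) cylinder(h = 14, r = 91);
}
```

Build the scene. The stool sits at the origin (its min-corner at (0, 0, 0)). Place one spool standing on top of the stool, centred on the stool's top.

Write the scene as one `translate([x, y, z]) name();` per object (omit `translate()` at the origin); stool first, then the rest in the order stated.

stool();
translate([69, 51, 413]) spool();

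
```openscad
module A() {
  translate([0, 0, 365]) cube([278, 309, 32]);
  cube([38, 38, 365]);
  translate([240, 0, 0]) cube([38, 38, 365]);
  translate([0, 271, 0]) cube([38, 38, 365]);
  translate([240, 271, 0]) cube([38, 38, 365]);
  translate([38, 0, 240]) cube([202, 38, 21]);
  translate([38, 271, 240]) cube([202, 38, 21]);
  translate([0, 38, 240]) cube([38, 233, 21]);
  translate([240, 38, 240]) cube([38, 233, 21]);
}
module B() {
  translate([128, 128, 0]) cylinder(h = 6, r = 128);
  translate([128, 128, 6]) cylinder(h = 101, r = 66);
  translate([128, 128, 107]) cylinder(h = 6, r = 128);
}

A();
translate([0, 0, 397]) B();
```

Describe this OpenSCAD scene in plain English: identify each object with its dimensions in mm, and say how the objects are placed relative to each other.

A is a simple wooden stool: a rectangular seat 278 mm (x) by 309 mm (y), 32 mm thick, top face at z = 397 mm, on four square legs, each 38×38 mm in cross-section. The legs rest on z = 0, each flush with a corner of the seat. Four stretchers, 38 mm wide and 21 mm tall, connect adjacent legs with their undersides at z = 240 mm, each running between the inner faces of the legs it joins and aligned with the legs' outer faces on the other axis.

B is a spool: two coaxial disc flanges of radius 128 mm and thickness 6 mm, joined by a core cylinder of radius 66 mm and height 101 mm. The lower flange rests on z = 0 and the three cylinders share a vertical axis.

The spool is on top of the stool.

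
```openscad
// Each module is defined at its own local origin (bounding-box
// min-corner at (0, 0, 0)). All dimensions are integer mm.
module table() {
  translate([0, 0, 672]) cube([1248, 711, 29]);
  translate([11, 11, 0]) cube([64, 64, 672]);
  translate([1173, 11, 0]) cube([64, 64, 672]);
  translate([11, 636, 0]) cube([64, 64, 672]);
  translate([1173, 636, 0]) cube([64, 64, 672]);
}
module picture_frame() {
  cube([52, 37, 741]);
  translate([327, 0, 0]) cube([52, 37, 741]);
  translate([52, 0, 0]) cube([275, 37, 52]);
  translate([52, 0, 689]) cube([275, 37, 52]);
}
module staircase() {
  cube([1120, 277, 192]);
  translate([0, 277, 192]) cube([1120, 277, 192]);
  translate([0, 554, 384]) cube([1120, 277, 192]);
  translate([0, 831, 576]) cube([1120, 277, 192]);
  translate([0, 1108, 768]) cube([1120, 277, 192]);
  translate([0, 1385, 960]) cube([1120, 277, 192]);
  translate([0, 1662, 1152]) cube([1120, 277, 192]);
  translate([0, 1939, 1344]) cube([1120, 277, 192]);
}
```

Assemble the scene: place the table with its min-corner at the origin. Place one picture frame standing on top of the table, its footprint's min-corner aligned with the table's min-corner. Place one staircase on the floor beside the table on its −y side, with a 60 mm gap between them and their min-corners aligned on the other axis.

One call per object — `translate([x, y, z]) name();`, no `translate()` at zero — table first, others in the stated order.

table();
translate([0, 0, 701]) picture_frame();
translate([0, -2276, 0]) staircase();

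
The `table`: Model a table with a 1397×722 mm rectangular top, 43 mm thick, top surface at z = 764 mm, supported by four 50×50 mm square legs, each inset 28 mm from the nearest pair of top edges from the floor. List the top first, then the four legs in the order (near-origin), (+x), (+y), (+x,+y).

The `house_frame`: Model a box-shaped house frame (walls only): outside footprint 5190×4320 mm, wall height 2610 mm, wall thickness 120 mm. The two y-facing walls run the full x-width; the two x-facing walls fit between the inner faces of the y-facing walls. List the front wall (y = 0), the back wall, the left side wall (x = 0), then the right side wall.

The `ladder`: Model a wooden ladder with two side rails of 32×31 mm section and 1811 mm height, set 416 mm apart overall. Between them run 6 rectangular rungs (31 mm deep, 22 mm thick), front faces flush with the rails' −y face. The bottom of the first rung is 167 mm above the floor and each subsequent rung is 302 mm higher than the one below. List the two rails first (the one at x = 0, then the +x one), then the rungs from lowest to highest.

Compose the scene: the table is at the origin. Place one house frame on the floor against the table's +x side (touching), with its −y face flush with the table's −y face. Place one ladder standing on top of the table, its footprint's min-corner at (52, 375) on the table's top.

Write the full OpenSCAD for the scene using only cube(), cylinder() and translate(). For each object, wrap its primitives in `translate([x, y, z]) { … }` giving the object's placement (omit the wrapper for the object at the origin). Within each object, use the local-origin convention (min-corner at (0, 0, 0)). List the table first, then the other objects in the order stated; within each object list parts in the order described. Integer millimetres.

translate([0, 0, 721]) cube([1397, 722, 43]);
translate([28, 28, 0]) cube([50, 50, 721]);
translate([1319, 28, 0]) cube([50, 50, 721]);
translate([28, 644, 0]) cube([50, 50, 721]);
translate([1319, 644, 0]) cube([50, 50, 721]);
translate([1397, 0, 0]) {
  cube([5190, 120, 2610]);
  translate([0, 4200, 0]) cube([5190, 120, 2610]);
  translate([0, 120, 0]) cube([120, 4080, 2610]);
  translate([5070, 120, 0]) cube([120, 4080, 2610]);
}
translate([52, 375, 764]) {
  cube([32, 31, 1811]);
  translate([384, 0, 0]) cube([32, 31, 1811]);
  translate([32, 0, 167]) cube([352, 31, 22]);
  translate([32, 0, 469]) cube([352, 31, 22]);
  translate([32, 0, 771]) cube([352, 31, 22]);
  translate([32, 0, 1073]) cube([352, 31, 22]);
  translate([32, 0, 1375]) cube([352, 31, 22]);
  translate([32, 0, 1677]) cube([352, 31, 22]);
}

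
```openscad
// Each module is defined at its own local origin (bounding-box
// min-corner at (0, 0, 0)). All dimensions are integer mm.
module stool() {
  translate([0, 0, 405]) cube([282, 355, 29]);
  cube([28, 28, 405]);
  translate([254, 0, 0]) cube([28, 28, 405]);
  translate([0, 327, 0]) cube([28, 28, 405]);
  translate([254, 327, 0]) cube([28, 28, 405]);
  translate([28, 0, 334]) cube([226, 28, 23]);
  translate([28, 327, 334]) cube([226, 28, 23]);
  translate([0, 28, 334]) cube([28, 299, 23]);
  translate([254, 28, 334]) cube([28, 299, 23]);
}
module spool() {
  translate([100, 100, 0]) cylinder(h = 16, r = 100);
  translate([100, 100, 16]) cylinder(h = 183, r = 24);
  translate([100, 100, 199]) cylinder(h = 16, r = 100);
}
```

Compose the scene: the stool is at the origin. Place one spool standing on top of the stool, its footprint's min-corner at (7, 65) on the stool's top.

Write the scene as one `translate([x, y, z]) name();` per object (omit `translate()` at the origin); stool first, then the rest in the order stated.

stool();
translate([7, 65, 434]) spool();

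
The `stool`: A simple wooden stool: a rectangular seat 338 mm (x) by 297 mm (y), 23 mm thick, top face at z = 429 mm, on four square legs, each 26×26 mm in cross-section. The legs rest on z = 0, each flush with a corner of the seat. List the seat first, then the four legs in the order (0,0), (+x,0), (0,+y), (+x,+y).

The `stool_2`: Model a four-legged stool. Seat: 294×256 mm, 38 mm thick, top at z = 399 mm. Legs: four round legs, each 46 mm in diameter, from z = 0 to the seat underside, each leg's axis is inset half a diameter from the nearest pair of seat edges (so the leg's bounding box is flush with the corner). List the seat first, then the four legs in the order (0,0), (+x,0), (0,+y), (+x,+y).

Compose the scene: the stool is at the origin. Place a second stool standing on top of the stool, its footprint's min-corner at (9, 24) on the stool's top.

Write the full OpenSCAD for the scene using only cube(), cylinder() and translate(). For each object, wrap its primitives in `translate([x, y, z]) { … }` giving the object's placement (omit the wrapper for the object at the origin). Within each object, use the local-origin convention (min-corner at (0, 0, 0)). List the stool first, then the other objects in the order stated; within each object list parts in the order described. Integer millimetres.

translate([0, 0, 406]) cube([338, 297, 23]);
cube([26, 26, 406]);
translate([312, 0, 0]) cube([26, 26, 406]);
translate([0, 271, 0]) cube([26, 26, 406]);
translate([312, 271, 0]) cube([26, 26, 406]);
translate([9, 24, 429]) {
  translate([0, 0, 361]) cube([294, 256, 38]);
  translate([23, 23, 0]) cylinder(h = 361, r = 23);
  translate([271, 23, 0]) cylinder(h = 361, r = 23);
  translate([23, 233, 0]) cylinder(h = 361, r = 23);
  translate([271, 233, 0]) cylinder(h = 361, r = 23);
}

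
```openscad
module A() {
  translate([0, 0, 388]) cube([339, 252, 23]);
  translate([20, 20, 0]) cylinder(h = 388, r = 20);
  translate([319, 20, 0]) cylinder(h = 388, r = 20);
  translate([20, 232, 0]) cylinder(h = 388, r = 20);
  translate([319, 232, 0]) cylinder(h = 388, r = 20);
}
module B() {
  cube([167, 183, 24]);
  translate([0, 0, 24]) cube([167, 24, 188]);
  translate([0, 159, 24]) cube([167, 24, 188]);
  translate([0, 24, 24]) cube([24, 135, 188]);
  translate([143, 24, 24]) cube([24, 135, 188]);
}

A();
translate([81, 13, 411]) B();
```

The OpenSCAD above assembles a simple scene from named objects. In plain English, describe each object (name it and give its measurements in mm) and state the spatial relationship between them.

A is a four-legged stool. The seat is a 339×252×23 mm slab whose top surface is at z = 411 mm; four round legs, each 40 mm in diameter, run from the floor (z = 0) to the underside of the seat, each leg's axis is inset half a diameter from the nearest pair of seat edges (so the leg's bounding box is flush with the corner).

B is an open storage box with external size 167×183×212 mm and wall thickness 24 mm (the base is also 24 mm thick). The base covers the whole footprint; the four walls stand on the base, with the y-facing walls full-width and the x-facing walls fitting between their inner faces.

The open box is on top of the stool.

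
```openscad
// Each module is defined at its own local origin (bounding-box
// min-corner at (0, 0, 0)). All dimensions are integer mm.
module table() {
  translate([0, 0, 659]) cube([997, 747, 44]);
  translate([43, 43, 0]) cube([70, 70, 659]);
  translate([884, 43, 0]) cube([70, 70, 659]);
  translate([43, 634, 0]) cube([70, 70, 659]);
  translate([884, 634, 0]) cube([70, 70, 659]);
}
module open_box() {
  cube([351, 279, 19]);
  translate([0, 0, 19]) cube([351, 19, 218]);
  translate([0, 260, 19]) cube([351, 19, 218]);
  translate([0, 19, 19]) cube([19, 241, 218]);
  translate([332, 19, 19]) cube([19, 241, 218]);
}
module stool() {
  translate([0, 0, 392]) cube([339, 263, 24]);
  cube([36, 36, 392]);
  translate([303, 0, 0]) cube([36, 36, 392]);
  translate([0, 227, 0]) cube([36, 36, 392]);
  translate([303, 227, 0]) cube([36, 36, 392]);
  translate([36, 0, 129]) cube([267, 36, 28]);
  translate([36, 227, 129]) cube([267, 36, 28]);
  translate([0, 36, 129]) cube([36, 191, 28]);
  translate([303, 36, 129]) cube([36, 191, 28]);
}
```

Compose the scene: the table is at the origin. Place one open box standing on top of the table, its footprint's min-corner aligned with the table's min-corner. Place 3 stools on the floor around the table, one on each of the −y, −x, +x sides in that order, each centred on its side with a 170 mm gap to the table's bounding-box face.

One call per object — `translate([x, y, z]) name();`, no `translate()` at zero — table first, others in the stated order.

table();
translate([0, 0, 703]) open_box();
translate([329, -433, 0]) stool();
translate([-509, 242, 0]) stool();
translate([1167, 242, 0]) stool();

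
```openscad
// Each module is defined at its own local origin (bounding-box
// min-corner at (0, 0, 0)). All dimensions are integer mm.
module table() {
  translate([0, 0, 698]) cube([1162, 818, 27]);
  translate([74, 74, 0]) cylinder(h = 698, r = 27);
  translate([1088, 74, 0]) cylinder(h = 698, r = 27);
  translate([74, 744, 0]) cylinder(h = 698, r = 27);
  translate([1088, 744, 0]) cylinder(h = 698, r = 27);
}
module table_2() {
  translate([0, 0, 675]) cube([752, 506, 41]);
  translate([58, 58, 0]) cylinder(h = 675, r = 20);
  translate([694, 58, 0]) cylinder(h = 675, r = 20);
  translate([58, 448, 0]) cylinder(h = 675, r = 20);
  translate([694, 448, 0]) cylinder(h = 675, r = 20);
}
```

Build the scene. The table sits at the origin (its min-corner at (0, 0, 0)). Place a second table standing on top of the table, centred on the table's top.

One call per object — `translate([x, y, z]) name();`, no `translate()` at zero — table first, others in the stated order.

table();
translate([205, 156, 725]) table_2();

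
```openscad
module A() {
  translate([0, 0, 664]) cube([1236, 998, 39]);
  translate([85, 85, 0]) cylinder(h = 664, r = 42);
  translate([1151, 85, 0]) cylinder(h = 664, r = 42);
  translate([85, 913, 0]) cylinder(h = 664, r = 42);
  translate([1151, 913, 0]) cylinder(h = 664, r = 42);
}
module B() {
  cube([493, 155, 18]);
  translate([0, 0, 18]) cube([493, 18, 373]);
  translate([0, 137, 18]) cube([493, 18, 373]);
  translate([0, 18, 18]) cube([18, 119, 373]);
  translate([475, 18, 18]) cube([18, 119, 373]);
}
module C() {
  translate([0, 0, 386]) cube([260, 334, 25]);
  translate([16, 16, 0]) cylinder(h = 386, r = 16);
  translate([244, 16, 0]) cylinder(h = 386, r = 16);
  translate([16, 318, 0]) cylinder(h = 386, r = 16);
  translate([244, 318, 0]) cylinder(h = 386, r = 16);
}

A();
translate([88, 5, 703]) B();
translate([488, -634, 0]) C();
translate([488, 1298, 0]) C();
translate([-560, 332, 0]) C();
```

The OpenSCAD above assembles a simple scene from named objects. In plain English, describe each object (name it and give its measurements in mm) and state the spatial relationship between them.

A is a table: top 1236 mm (x) × 998 mm (y), 39 mm thick, upper face at z = 703 mm, on four round legs of 84 mm diameter, each leg's bounding box inset 43 mm from the nearest pair of top edges, running from z = 0 to the bottom of the top.

B is an open-topped rectangular box: outside dimensions 493×155×391 mm, with a uniform wall and base thickness of 18 mm. The base is a full 493×155 slab on the floor; four walls sit on top of the base. The front and back walls (the −y and +y sides) span the full width; the two side walls fit between them.

C is a four-legged stool. The seat is a 260×334×25 mm slab whose top surface is at z = 411 mm; four round legs, each 32 mm in diameter, run from the floor (z = 0) to the underside of the seat, each leg's axis is inset half a diameter from the nearest pair of seat edges (so the leg's bounding box is flush with the corner).

The open box is on top of the table. Three stools sit around the table at the −y, +y, −x sides.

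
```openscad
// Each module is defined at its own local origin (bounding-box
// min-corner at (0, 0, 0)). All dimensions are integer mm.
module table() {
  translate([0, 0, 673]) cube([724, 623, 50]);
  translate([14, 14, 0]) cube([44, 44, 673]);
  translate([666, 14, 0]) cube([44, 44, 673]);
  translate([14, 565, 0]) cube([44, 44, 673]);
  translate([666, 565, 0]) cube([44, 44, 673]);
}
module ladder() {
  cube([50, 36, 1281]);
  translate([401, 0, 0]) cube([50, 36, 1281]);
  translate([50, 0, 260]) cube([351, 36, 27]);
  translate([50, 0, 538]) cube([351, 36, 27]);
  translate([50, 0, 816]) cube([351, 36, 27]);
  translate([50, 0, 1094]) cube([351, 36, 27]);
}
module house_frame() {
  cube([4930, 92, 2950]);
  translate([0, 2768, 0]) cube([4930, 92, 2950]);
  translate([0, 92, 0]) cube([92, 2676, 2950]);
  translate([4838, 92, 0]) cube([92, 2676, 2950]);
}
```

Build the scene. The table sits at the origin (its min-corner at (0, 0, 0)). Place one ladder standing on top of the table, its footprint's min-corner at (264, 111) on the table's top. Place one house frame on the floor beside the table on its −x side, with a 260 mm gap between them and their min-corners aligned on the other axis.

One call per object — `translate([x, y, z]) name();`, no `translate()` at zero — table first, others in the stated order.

table();
translate([264, 111, 723]) ladder();
translate([-5190, 0, 0]) house_frame();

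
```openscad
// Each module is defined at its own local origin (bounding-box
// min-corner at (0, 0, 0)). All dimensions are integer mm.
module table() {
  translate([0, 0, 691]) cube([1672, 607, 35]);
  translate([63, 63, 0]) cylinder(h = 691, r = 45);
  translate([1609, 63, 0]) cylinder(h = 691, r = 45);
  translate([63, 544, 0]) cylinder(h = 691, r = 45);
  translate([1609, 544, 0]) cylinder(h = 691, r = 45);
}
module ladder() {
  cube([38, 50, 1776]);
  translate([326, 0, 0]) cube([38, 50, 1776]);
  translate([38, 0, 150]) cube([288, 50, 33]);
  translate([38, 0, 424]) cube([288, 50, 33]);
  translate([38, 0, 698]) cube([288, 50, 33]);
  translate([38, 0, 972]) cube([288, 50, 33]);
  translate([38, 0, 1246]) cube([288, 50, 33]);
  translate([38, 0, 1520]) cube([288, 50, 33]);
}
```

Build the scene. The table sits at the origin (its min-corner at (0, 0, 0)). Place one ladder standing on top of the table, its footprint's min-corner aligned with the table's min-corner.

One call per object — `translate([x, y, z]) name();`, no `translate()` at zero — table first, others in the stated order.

table();
translate([0, 0, 726]) ladder();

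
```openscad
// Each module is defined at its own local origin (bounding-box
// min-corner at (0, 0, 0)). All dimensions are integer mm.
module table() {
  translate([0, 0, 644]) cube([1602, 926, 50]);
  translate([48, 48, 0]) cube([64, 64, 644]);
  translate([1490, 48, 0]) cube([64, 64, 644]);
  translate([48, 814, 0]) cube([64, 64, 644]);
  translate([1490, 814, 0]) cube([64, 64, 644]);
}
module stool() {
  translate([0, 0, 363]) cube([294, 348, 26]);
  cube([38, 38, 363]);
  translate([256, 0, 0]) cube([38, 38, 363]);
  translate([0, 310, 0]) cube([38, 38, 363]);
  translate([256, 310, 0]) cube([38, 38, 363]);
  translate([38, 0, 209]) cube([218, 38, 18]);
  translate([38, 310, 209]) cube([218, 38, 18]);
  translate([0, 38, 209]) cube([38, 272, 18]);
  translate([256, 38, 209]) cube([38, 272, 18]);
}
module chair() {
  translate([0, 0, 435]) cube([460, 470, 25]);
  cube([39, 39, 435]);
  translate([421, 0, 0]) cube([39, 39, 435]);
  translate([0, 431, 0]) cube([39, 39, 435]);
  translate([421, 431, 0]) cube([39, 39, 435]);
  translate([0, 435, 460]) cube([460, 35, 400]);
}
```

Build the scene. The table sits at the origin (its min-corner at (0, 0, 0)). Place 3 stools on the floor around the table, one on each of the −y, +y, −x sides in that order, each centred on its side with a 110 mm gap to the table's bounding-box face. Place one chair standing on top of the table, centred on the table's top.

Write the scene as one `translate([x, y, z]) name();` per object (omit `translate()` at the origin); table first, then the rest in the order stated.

table();
translate([654, -458, 0]) stool();
translate([654, 1036, 0]) stool();
translate([-404, 289, 0]) stool();
translate([571, 228, 694]) chair();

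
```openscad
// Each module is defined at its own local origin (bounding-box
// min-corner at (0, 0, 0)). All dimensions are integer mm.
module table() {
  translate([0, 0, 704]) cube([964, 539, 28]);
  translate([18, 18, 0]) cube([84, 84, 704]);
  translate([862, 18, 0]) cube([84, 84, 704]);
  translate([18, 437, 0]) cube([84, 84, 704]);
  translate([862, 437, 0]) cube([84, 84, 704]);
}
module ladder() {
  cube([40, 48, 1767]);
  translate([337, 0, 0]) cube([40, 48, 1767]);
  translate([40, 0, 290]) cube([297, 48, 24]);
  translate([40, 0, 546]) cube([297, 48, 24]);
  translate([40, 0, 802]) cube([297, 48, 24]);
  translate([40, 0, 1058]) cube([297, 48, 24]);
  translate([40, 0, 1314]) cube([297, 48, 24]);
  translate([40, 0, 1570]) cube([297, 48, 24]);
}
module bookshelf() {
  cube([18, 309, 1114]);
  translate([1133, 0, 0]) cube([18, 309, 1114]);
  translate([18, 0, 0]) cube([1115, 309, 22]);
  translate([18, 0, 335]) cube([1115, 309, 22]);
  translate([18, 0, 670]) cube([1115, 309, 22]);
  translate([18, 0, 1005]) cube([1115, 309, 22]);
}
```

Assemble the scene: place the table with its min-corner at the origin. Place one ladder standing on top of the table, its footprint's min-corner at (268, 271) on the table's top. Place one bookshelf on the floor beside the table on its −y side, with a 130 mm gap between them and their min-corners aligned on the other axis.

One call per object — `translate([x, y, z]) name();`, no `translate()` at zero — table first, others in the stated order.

table();
translate([268, 271, 732]) ladder();
translate([0, -439, 0]) bookshelf();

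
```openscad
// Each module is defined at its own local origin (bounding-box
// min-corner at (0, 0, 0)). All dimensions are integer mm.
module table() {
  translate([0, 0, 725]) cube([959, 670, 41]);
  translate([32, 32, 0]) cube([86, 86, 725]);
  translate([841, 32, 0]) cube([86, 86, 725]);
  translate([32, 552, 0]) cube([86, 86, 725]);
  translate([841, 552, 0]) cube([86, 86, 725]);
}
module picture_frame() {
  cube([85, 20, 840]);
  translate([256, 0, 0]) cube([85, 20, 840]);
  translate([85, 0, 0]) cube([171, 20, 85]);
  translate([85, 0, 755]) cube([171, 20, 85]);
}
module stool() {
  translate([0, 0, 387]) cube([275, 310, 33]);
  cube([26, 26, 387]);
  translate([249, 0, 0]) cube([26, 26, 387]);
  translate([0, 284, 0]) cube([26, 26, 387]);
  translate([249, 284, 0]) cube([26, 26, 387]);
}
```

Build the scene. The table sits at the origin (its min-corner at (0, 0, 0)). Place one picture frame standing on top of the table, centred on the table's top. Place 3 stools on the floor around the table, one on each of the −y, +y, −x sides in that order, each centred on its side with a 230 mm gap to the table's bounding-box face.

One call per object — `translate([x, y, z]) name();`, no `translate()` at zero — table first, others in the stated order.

table();
translate([309, 325, 766]) picture_frame();
translate([342, -540, 0]) stool();
translate([342, 900, 0]) stool();
translate([-505, 180, 0]) stool();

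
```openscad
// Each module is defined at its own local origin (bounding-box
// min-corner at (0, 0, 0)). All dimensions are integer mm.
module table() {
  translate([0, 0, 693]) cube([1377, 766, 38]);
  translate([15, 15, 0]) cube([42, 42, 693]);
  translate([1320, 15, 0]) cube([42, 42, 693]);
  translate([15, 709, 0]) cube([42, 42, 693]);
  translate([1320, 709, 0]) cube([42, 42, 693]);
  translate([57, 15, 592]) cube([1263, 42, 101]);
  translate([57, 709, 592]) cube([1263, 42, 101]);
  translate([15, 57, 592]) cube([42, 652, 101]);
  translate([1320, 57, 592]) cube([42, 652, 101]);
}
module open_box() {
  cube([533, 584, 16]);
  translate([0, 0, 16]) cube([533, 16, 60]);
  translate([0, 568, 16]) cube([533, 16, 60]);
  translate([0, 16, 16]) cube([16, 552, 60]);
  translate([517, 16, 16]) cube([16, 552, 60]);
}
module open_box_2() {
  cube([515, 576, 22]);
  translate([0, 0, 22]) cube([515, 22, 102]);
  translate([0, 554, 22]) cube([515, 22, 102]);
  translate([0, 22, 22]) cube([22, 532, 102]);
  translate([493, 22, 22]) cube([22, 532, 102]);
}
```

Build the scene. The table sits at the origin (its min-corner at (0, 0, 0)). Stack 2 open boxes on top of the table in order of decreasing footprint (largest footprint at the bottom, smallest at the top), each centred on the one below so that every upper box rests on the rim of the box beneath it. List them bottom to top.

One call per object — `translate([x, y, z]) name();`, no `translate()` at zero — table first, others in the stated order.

table();
translate([422, 91, 731]) open_box();
translate([431, 95, 807]) open_box_2();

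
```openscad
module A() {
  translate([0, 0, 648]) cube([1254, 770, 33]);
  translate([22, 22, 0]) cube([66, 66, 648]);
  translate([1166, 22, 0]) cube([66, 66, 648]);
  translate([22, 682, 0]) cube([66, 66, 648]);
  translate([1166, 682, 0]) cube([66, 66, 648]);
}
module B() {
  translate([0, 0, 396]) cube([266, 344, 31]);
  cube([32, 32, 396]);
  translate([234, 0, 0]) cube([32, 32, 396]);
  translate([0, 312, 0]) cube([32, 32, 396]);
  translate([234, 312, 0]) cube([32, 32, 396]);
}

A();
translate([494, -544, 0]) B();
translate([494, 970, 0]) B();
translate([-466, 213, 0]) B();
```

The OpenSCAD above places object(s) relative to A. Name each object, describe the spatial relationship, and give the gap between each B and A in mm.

A is a table. B is a stool. Three stools sit around the table at the −y, +y, −x sides. The gap between each stool and the table is 200 mm.

Each stool's nearest face is 200 mm from the table's bounding box.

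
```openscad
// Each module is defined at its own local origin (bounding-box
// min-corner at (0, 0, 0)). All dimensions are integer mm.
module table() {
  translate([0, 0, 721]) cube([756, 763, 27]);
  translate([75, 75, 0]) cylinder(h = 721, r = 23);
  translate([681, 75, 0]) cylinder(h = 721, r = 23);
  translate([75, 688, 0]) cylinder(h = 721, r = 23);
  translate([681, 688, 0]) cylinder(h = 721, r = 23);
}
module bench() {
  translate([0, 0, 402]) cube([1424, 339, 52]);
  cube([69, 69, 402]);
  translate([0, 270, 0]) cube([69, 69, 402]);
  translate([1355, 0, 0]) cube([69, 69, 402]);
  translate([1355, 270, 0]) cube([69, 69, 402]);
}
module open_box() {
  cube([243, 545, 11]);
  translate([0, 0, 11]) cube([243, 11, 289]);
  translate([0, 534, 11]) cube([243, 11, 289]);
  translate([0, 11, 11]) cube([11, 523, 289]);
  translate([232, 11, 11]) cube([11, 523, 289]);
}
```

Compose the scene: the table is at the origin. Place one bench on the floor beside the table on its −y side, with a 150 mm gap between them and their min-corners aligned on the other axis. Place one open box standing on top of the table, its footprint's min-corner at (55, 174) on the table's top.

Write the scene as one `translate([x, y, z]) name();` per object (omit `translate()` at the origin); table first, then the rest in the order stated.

table();
translate([0, -489, 0]) bench();
translate([55, 174, 748]) open_box();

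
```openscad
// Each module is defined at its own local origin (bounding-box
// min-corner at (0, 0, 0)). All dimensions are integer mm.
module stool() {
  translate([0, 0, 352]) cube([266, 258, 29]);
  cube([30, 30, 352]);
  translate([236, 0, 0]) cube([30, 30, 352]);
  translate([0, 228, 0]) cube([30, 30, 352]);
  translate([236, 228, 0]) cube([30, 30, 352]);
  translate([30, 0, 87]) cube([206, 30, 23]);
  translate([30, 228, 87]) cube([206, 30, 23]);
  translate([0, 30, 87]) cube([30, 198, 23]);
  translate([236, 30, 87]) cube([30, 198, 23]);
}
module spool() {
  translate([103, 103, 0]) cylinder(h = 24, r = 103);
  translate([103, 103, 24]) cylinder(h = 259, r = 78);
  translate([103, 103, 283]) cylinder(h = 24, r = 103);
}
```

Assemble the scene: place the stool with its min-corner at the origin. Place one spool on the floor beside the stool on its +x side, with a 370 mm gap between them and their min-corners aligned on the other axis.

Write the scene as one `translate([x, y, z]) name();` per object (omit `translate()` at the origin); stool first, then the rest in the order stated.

stool();
translate([636, 0, 0]) spool();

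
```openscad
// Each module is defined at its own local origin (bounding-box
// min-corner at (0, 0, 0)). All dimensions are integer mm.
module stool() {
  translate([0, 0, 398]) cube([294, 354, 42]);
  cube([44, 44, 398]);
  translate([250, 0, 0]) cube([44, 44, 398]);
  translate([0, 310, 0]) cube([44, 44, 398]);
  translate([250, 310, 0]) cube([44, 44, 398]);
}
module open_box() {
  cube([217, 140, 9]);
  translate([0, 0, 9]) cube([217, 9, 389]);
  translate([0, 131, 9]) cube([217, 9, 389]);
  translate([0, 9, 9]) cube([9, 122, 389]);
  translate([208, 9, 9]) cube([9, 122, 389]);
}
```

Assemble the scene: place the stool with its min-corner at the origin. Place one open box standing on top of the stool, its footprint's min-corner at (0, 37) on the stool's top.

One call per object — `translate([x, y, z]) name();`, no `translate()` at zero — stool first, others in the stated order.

stool();
translate([0, 37, 440]) open_box();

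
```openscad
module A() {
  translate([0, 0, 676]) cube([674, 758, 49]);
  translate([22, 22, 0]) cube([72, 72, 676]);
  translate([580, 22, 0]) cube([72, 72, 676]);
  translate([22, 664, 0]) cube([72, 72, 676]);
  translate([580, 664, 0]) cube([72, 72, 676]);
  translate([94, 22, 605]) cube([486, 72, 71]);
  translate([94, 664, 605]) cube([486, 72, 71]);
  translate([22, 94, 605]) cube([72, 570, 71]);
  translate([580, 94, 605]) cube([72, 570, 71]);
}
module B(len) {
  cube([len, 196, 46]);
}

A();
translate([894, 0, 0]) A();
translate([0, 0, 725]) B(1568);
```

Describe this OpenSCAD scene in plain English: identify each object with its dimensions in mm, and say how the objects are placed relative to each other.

A is a table: top 674 mm (x) × 758 mm (y), 49 mm thick, upper face at z = 725 mm, on four 72×72 mm square legs, each inset 22 mm from the nearest pair of top edges, running from z = 0 to the bottom of the top. Four apron rails, 72 mm thick and 71 mm tall, run between adjacent legs with their top edges flush with the underside of the top and their outer faces flush with the legs' outer faces.

B is a rectangular beam 1568 mm long (x), 196 mm deep (y), 46 mm thick (z).

The beam spans the tops of two tables placed 220 mm apart, resting at z = 725 mm.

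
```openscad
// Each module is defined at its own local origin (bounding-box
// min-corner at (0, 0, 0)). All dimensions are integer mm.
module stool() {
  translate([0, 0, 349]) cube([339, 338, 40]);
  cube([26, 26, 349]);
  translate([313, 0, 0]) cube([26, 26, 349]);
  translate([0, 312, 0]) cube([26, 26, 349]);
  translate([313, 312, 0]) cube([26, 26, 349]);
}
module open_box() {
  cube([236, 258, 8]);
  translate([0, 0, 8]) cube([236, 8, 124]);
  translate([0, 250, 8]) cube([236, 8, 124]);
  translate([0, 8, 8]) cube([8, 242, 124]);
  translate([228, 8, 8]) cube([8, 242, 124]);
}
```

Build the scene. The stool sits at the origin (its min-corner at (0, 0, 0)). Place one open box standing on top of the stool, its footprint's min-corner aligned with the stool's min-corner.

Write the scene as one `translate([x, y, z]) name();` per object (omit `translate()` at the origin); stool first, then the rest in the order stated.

stool();
translate([0, 0, 389]) open_box();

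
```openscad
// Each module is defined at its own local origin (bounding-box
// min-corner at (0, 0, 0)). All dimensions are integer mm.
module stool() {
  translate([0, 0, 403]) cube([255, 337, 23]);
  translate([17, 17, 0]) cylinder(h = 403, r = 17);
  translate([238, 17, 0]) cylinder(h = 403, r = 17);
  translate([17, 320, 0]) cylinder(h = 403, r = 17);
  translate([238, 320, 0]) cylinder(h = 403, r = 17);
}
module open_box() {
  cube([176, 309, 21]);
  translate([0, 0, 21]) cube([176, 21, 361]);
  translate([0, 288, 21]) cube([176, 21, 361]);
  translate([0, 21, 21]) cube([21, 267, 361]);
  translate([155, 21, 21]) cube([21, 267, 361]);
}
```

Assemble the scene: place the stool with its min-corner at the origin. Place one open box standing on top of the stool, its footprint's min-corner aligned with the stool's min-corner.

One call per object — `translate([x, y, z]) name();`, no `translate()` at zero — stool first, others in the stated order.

stool();
translate([0, 0, 426]) open_box();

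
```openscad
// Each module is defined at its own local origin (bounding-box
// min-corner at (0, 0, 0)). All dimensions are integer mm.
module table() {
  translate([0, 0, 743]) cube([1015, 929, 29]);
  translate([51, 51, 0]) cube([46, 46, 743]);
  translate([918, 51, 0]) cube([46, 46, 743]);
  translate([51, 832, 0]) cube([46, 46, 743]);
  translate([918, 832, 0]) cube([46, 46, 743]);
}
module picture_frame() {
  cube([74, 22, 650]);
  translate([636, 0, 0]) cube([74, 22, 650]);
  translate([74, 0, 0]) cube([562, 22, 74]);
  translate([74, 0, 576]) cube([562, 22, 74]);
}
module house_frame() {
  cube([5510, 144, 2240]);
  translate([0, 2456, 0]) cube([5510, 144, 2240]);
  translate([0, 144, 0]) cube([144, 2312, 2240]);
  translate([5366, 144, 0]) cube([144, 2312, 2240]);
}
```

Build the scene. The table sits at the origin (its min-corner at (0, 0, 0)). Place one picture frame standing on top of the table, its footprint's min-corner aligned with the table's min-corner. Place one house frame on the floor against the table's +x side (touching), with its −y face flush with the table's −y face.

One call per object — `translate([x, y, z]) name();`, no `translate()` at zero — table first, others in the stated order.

table();
translate([0, 0, 772]) picture_frame();
translate([1015, 0, 0]) house_frame();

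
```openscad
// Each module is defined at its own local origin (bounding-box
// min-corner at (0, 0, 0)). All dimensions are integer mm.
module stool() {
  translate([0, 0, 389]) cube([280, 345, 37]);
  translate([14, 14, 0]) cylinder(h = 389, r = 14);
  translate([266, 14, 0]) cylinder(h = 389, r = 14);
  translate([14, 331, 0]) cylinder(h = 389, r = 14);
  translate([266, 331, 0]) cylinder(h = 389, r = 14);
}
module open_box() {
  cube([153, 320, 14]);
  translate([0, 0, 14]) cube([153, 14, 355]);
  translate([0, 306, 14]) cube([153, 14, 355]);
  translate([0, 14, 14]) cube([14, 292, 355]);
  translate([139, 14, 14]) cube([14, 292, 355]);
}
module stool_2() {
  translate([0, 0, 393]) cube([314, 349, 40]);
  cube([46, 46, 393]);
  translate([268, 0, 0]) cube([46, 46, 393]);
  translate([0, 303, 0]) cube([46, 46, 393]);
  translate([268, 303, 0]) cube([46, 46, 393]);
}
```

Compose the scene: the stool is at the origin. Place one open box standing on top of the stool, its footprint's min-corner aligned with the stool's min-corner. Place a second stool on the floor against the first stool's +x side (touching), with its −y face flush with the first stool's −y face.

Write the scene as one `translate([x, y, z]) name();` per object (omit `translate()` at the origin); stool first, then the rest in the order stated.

stool();
translate([0, 0, 426]) open_box();
translate([280, 0, 0]) stool_2();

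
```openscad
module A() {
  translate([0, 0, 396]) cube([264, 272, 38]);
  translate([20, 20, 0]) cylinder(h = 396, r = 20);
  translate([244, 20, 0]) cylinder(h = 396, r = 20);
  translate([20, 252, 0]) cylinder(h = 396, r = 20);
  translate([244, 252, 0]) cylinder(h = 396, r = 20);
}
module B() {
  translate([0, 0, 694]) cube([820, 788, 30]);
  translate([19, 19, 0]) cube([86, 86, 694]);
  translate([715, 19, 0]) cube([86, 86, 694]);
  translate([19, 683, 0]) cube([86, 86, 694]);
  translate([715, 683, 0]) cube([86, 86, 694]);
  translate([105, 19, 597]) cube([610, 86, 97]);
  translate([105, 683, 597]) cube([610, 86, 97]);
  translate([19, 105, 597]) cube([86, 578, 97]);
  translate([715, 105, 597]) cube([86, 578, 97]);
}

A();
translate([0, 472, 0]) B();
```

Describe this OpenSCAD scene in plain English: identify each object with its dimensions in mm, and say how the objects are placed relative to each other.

A is a four-legged stool. The seat is 264×272 mm, 38 mm thick, top at z = 434 mm. It stands on four round legs, each 40 mm in diameter, from z = 0 to the seat underside, each leg's axis is inset half a diameter from the nearest pair of seat edges (so the leg's bounding box is flush with the corner).

B is a rectangular dining table. The top is 820×788×30 mm with its upper surface at z = 724 mm. It stands on four 86×86 mm square legs, each inset 19 mm from the nearest pair of top edges, running from the floor to the underside of the top. Four apron rails, 86 mm thick and 97 mm tall, run between adjacent legs with their top edges flush with the underside of the top and their outer faces flush with the legs' outer faces.

The table is on the floor beside the stool on its +y side.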